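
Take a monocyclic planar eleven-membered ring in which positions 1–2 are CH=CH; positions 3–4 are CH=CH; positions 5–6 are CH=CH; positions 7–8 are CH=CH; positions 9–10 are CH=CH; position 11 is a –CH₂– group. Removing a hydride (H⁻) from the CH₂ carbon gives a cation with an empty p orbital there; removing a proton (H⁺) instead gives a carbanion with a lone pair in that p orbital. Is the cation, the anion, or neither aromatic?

Once that carbon is sp², every ring atom has a p orbital and both ions are fully conjugated.
Cation: 5 × 2 + 0 = 10 π electrons → 4(2)+2, aromatic.
Anion: 5 × 2 + 2 = 12 π electrons → 4(3), antiaromatic.

The cation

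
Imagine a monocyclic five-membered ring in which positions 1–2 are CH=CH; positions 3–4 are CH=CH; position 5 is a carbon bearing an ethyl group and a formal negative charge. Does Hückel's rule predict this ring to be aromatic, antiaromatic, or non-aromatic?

The p orbitals form a continuous loop: each doubly-bonded ring atom is sp² with one p-orbital electron; the carbanion's lone pair occupies the p orbital. The ring is fully conjugated.
π-electron count: 2 × 2 = 4 from the double-bond units + 2 from the C(ethyl)(-) atom = 6.
With 6 π electrons (n = 1), the Hückel 4n+2 condition holds.

Aromatic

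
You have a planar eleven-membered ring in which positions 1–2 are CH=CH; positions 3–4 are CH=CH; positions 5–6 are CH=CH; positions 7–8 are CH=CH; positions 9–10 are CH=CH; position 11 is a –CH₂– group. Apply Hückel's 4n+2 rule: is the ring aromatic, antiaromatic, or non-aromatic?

Non-aromatic

The CH2 position has four σ bonds — the tetrahedral CH₂ carbon is sp³ and has no p orbital in the ring π system — so the cyclic conjugation is interrupted.
Hückel's rule only applies to fully conjugated rings, so this one is simply non-aromatic.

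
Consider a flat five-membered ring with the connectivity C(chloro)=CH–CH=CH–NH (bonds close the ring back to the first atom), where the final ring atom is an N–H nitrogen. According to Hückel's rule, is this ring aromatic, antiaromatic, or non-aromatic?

Aromatic

The p orbitals form a continuous loop: every atom in a ring double bond is sp² and brings one electron to the p orbital; the pyrrole-type nitrogen donates its lone pair from the p orbital. The ring is fully conjugated.
Adding the contributions, 2 × 2 = 4 from the double-bond units + 2 from the NH atom = 6.
With 6 π electrons (n = 1), the Hückel 4n+2 condition holds.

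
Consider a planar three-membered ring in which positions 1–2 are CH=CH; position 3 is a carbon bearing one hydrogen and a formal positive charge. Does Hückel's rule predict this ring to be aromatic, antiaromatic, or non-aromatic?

Check conjugation: each doubly-bonded ring atom is sp² with one p-orbital electron; the carbocation has an empty p orbital — every position has a p orbital, so the cyclic π system is continuous.
Tallying contributions gives 1 × 2 = 2 from the double-bond unit + 0 from the CH(+) atom = 2.
With 2 π electrons (n = 0), the Hückel 4n+2 condition holds.
(The species described is the cyclopropenyl cation.)

Aromatic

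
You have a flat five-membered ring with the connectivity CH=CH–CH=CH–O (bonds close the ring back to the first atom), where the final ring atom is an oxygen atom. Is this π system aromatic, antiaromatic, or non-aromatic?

Aromatic

The p orbitals form a continuous loop: every atom in a ring double bond is sp² and brings one electron to the p orbital; the oxygen donates one lone pair from its p orbital. The ring is fully conjugated.
Tallying contributions gives 2 × 2 = 4 from the double-bond units + 2 from the O atom = 6.
Since 6 = 4·1 + 2, the ring meets the 4n+2 criterion.
(This ring is furan.)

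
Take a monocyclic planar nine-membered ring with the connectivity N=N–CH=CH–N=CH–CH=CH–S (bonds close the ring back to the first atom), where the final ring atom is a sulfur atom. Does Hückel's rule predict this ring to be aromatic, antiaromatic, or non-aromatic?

The p orbitals form a continuous loop: each doubly-bonded ring atom is sp² with one p-orbital electron; each =N– nitrogen is pyridine-type (lone pair in the sp² plane, one electron in the p orbital); the sulfur donates one lone pair from its p orbital. The ring is fully conjugated.
Adding the contributions, 4 × 2 = 8 from the double-bond units + 2 from the S atom = 10.
With 10 π electrons (n = 2), the Hückel 4n+2 condition holds.

Aromatic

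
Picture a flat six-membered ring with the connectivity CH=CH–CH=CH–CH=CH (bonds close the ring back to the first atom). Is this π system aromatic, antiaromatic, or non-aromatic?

Aromatic

The p orbitals form a continuous loop: the double-bond atoms are sp², each contributing one p electron. The ring is fully conjugated.
π-electron count: 3 × 2 = 6 from the 3 double-bond units.
Since 6 = 4·1 + 2, the ring meets the 4n+2 criterion.
This is benzene.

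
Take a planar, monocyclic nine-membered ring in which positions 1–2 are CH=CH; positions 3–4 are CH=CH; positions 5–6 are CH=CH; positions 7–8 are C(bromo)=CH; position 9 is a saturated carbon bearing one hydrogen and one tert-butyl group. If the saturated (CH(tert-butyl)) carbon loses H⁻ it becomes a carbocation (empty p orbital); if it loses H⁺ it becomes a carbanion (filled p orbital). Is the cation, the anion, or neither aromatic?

The anion

Both ions have a continuous loop of p orbitals — each ring atom is sp².
Cation: 4 × 2 + 0 = 8 π electrons → 4(2), antiaromatic.
Anion: 4 × 2 + 2 = 10 π electrons → 4(2)+2, aromatic.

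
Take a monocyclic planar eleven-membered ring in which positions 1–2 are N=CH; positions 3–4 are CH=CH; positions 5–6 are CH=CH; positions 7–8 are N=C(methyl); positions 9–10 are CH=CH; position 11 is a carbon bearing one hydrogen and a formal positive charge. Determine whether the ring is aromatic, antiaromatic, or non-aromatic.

Aromatic

The p orbitals form a continuous loop: each doubly-bonded ring atom is sp² with one p-orbital electron; the doubly-bonded nitrogens are pyridine-type — their lone pairs lie in the ring plane, leaving one electron in the p orbital; the carbocation has an empty p orbital. The ring is fully conjugated.
π-electron count: 5 × 2 = 10 from the double-bond units + 0 from the CH(+) atom = 10.
With 10 π electrons (n = 2), the Hückel 4n+2 condition holds.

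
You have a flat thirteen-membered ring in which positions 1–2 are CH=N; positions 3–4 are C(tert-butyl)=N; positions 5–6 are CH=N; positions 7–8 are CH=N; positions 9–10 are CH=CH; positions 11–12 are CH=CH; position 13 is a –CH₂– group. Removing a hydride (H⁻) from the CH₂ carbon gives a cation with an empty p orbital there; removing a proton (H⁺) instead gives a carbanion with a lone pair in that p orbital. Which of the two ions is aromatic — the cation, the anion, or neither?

The anion

Both ions have a continuous loop of p orbitals — each ring atom is sp².
Cation: 6 × 2 + 0 = 12 π electrons → 4(3), antiaromatic.
Anion: 6 × 2 + 2 = 14 π electrons → 4(3)+2, aromatic.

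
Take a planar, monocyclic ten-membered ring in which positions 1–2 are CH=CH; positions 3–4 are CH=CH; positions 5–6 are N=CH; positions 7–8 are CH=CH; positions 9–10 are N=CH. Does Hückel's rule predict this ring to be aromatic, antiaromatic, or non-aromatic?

Every ring atom contributes a p orbital perpendicular to the ring (each doubly-bonded ring atom is sp² with one p-orbital electron; the doubly-bonded nitrogens are pyridine-type — their lone pairs lie in the ring plane, leaving one electron in the p orbital), so the π system is cyclic and fully conjugated.
Tallying contributions gives 5 × 2 = 10 from the 5 double-bond units.
That gives a 4n+2 count (10, n = 2).

Aromatic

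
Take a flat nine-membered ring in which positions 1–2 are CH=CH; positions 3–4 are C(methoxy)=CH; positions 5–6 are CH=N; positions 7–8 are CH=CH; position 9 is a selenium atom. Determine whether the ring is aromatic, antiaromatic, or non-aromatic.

Aromatic

Check conjugation: the double-bond atoms are sp², each contributing one p electron; each sp² =N– keeps its lone pair in-plane and puts one electron into the π system; the selenium donates one lone pair from its p orbital — every position has a p orbital, so the cyclic π system is continuous.
Counting π electrons: 4 × 2 = 8 from the double-bond units + 2 from the Se atom = 10.
With 10 π electrons (n = 2), the Hückel 4n+2 condition holds.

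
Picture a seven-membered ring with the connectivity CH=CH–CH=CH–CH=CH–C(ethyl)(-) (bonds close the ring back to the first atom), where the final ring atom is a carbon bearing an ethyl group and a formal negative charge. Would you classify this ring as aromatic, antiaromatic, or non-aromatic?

Antiaromatic

Check conjugation: each doubly-bonded ring atom is sp² with one p-orbital electron; the carbanion's lone pair occupies the p orbital — every position has a p orbital, so the cyclic π system is continuous.
Tallying contributions gives 3 × 2 = 6 from the double-bond units + 2 from the C(ethyl)(-) atom = 8.
A 4n π count (8, n = 2) in a planar conjugated ring means antiaromatic.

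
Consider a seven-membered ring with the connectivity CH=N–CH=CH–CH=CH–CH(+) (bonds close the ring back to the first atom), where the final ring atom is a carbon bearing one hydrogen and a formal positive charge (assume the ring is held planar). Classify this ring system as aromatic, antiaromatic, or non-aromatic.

Aromatic

Every ring atom contributes a p orbital perpendicular to the ring (each doubly-bonded ring atom is sp² with one p-orbital electron; each sp² =N– keeps its lone pair in-plane and puts one electron into the π system; the carbocation has an empty p orbital), so the π system is cyclic and fully conjugated.
Tallying contributions gives 3 × 2 = 6 from the double-bond units + 0 from the CH(+) atom = 6.
6 = 4(1) + 2, which satisfies Hückel's 4n+2 rule.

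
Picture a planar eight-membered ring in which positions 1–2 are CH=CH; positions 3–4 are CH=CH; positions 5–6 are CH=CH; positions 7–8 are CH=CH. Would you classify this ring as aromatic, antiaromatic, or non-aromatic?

Antiaromatic

Every ring atom contributes a p orbital perpendicular to the ring (every atom in a ring double bond is sp² and brings one electron to the p orbital), so the π system is cyclic and fully conjugated.
Tallying contributions gives 4 × 2 = 8 from the 4 double-bond units.
With 8 = 4·2 π electrons, Hückel's rule classifies the planar ring as antiaromatic.
(This ring is cyclooctatetraene.)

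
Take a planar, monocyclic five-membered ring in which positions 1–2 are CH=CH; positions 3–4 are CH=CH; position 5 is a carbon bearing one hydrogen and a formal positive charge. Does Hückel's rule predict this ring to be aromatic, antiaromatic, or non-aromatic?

Antiaromatic

All ring atoms are sp² and supply a p orbital to the ring (each doubly-bonded ring atom is sp² with one p-orbital electron; the carbocation has an empty p orbital); the conjugation is uninterrupted.
Adding the contributions, 2 × 2 = 4 from the double-bond units + 0 from the CH(+) atom = 4.
A 4n π count (4, n = 1) in a planar conjugated ring means antiaromatic.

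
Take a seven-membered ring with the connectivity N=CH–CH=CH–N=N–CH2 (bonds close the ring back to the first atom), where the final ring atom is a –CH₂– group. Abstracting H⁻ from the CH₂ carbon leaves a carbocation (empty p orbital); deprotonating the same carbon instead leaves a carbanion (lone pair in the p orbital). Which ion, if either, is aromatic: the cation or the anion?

In either ion the ring is fully conjugated: every atom, including the new sp² carbon, supplies a p orbital.
Cation: 3 × 2 + 0 = 6 π electrons → 4(1)+2, aromatic.
Anion: 3 × 2 + 2 = 8 π electrons → 4(2), antiaromatic.

The cation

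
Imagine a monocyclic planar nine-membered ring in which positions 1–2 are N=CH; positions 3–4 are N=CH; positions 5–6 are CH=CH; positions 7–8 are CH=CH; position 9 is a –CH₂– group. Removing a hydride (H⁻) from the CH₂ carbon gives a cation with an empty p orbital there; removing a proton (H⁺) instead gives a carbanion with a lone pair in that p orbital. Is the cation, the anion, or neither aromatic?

Both ions have a continuous loop of p orbitals — each ring atom is sp².
Cation: 4 × 2 + 0 = 8 π electrons → 4(2), antiaromatic.
Anion: 4 × 2 + 2 = 10 π electrons → 4(2)+2, aromatic.

The anion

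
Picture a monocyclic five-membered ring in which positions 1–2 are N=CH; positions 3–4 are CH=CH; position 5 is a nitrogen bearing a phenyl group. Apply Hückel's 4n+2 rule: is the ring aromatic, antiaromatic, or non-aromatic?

Aromatic

Every ring atom contributes a p orbital perpendicular to the ring (every atom in a ring double bond is sp² and brings one electron to the p orbital; the doubly-bonded nitrogens are pyridine-type — their lone pairs lie in the ring plane, leaving one electron in the p orbital; the pyrrole-type nitrogen donates its lone pair from the p orbital), so the π system is cyclic and fully conjugated.
Tallying contributions gives 2 × 2 = 4 from the double-bond units + 2 from the N(phenyl) atom = 6.
Since 6 = 4·1 + 2, the ring meets the 4n+2 criterion.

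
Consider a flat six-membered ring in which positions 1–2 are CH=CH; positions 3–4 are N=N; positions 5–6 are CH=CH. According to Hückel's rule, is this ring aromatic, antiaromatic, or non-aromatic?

All ring atoms are sp² and supply a p orbital to the ring (each doubly-bonded ring atom is sp² with one p-orbital electron; each =N– nitrogen is pyridine-type (lone pair in the sp² plane, one electron in the p orbital)); the conjugation is uninterrupted.
Tallying contributions gives 3 × 2 = 6 from the 3 double-bond units.
That gives a 4n+2 count (6, n = 1).

Aromatic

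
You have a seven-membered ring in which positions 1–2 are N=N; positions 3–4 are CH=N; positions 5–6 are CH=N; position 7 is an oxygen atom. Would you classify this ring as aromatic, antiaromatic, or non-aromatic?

All ring atoms are sp² and supply a p orbital to the ring (each doubly-bonded ring atom is sp² with one p-orbital electron; each =N– nitrogen is pyridine-type (lone pair in the sp² plane, one electron in the p orbital); the oxygen donates one lone pair from its p orbital); the conjugation is uninterrupted.
π-electron count: 3 × 2 = 6 from the double-bond units + 2 from the O atom = 8.
8 is a 4n count (n = 2), so the planar conjugated ring is antiaromatic.

Antiaromatic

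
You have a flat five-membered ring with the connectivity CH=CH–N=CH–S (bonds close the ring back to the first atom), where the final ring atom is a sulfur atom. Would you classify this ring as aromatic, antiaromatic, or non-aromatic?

Aromatic

All ring atoms are sp² and supply a p orbital to the ring (the double-bond atoms are sp², each contributing one p electron; the doubly-bonded nitrogens are pyridine-type — their lone pairs lie in the ring plane, leaving one electron in the p orbital; the sulfur donates one lone pair from its p orbital); the conjugation is uninterrupted.
Counting π electrons: 2 × 2 = 4 from the double-bond units + 2 from the S atom = 6.
That gives a 4n+2 count (6, n = 1).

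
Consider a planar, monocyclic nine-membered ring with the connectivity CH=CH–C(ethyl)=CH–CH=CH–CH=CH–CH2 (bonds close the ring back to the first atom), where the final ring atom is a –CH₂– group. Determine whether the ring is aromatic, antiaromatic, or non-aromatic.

The CH2 position has four σ bonds — the tetrahedral CH₂ carbon is sp³ and has no p orbital in the ring π system — so the cyclic conjugation is interrupted.
Without a continuous loop of overlapping p orbitals the Hückel electron count never comes into play.

Non-aromatic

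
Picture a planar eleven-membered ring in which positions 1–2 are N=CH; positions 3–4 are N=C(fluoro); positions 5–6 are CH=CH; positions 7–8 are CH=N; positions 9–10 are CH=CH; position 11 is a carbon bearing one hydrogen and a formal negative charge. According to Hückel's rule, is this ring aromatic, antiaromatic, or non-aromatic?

Antiaromatic

Every ring atom contributes a p orbital perpendicular to the ring (each doubly-bonded ring atom is sp² with one p-orbital electron; each sp² =N– keeps its lone pair in-plane and puts one electron into the π system; the carbanion's lone pair occupies the p orbital), so the π system is cyclic and fully conjugated.
Counting π electrons: 5 × 2 = 10 from the double-bond units + 2 from the CH(-) atom = 12.
12 = 4(3); a planar, fully conjugated 4n system is antiaromatic.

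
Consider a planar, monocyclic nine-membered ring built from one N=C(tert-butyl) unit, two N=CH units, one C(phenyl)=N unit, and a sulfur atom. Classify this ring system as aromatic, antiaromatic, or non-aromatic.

Aromatic

Every ring atom contributes a p orbital perpendicular to the ring (each doubly-bonded ring atom is sp² with one p-orbital electron; the doubly-bonded nitrogens are pyridine-type — their lone pairs lie in the ring plane, leaving one electron in the p orbital; the sulfur donates one lone pair from its p orbital), so the π system is cyclic and fully conjugated.
Tallying contributions gives 4 × 2 = 8 from the double-bond units + 2 from the S atom = 10.
10 = 4(2) + 2, which satisfies Hückel's 4n+2 rule.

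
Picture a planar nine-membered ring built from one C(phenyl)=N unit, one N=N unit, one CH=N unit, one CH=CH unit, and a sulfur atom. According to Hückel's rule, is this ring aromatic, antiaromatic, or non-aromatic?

All ring atoms are sp² and supply a p orbital to the ring (each doubly-bonded ring atom is sp² with one p-orbital electron; the doubly-bonded nitrogens are pyridine-type — their lone pairs lie in the ring plane, leaving one electron in the p orbital; the sulfur donates one lone pair from its p orbital); the conjugation is uninterrupted.
Counting π electrons: 4 × 2 = 8 from the double-bond units + 2 from the S atom = 10.
That gives a 4n+2 count (10, n = 2).

Aromatic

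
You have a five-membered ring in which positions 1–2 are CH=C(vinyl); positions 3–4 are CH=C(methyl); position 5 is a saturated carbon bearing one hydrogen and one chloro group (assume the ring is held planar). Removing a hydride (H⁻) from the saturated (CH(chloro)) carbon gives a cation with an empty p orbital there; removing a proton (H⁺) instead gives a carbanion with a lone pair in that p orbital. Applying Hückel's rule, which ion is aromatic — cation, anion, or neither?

Both ions have a continuous loop of p orbitals — each ring atom is sp².
Cation: 2 × 2 + 0 = 4 π electrons → 4(1), antiaromatic.
Anion: 2 × 2 + 2 = 6 π electrons → 4(1)+2, aromatic.

The anion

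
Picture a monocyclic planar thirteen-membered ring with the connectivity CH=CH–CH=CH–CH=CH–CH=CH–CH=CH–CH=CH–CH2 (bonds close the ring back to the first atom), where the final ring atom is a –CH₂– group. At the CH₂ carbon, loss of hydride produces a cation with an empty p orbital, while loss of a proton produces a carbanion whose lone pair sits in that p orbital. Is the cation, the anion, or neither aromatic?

The anion

Once that carbon is sp², every ring atom has a p orbital and both ions are fully conjugated.
Cation: 6 × 2 + 0 = 12 π electrons → 4(3), antiaromatic.
Anion: 6 × 2 + 2 = 14 π electrons → 4(3)+2, aromatic.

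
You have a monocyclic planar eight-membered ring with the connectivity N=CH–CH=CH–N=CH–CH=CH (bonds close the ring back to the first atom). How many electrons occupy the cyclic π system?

8

All ring atoms are sp² and supply a p orbital to the ring (the double-bond atoms are sp², each contributing one p electron; each sp² =N– keeps its lone pair in-plane and puts one electron into the π system); the conjugation is uninterrupted.
Adding the contributions, 4 × 2 = 8 from the 4 double-bond units.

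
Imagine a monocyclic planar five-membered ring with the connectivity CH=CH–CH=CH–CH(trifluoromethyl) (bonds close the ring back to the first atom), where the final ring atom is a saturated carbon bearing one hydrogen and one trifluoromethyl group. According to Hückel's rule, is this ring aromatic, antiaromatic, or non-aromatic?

Non-aromatic

The CH(trifluoromethyl) carbon is saturated: that saturated carbon is sp³ and has no p orbital in the ring π system. Conjugation is not continuous around the ring.
Hückel's rule only applies to fully conjugated rings, so this one is simply non-aromatic.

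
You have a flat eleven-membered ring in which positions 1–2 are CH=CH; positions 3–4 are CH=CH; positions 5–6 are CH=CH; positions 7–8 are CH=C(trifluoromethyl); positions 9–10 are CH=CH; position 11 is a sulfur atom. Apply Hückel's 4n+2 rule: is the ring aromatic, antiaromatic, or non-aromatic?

The p orbitals form a continuous loop: the double-bond atoms are sp², each contributing one p electron; the sulfur donates one lone pair from its p orbital. The ring is fully conjugated.
π-electron count: 5 × 2 = 10 from the double-bond units + 2 from the S atom = 12.
With 12 = 4·3 π electrons, Hückel's rule classifies the planar ring as antiaromatic.

Antiaromatic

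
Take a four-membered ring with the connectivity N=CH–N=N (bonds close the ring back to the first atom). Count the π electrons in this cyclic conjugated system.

Check conjugation: each doubly-bonded ring atom is sp² with one p-orbital electron; the doubly-bonded nitrogens are pyridine-type — their lone pairs lie in the ring plane, leaving one electron in the p orbital — every position has a p orbital, so the cyclic π system is continuous.
π-electron count: 2 × 2 = 4 from the 2 double-bond units.

4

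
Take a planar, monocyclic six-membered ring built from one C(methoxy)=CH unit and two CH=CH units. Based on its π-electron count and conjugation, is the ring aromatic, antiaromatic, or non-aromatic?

Aromatic

Every ring atom contributes a p orbital perpendicular to the ring (every atom in a ring double bond is sp² and brings one electron to the p orbital), so the π system is cyclic and fully conjugated.
Adding the contributions, 3 × 2 = 6 from the 3 double-bond units.
6 = 4(1) + 2, which satisfies Hückel's 4n+2 rule.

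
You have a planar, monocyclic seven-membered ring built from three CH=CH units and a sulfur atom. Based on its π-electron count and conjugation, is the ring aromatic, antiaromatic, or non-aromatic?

Antiaromatic

The p orbitals form a continuous loop: the double-bond atoms are sp², each contributing one p electron; the sulfur donates one lone pair from its p orbital. The ring is fully conjugated.
π-electron count: 3 × 2 = 6 from the double-bond units + 2 from the S atom = 8.
8 = 4(2); a planar, fully conjugated 4n system is antiaromatic.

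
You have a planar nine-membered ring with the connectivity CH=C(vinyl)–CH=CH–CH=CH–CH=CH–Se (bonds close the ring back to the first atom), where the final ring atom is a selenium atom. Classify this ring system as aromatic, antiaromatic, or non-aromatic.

Aromatic

The p orbitals form a continuous loop: the double-bond atoms are sp², each contributing one p electron; the selenium donates one lone pair from its p orbital. The ring is fully conjugated.
Tallying contributions gives 4 × 2 = 8 from the double-bond units + 2 from the Se atom = 10.
10 = 4(2) + 2, which satisfies Hückel's 4n+2 rule.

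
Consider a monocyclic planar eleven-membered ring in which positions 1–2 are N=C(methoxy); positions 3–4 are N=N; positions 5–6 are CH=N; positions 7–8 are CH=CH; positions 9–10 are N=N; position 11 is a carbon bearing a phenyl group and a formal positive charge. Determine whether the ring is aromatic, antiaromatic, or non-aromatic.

Check conjugation: each doubly-bonded ring atom is sp² with one p-orbital electron; each sp² =N– keeps its lone pair in-plane and puts one electron into the π system; the carbocation has an empty p orbital — every position has a p orbital, so the cyclic π system is continuous.
Adding the contributions, 5 × 2 = 10 from the double-bond units + 0 from the C(phenyl)(+) atom = 10.
With 10 π electrons (n = 2), the Hückel 4n+2 condition holds.

Aromatic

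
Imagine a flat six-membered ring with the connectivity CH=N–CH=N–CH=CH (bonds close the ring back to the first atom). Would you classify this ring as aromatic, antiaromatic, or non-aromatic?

The p orbitals form a continuous loop: every atom in a ring double bond is sp² and brings one electron to the p orbital; the doubly-bonded nitrogens are pyridine-type — their lone pairs lie in the ring plane, leaving one electron in the p orbital. The ring is fully conjugated.
Counting π electrons: 3 × 2 = 6 from the 3 double-bond units.
6 = 4(1) + 2, which satisfies Hückel's 4n+2 rule.

Aromatic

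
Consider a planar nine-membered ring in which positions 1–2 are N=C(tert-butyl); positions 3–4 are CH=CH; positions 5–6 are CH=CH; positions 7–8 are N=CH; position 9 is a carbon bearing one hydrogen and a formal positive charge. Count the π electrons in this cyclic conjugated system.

Every ring atom contributes a p orbital perpendicular to the ring (the double-bond atoms are sp², each contributing one p electron; each sp² =N– keeps its lone pair in-plane and puts one electron into the π system; the carbocation has an empty p orbital), so the π system is cyclic and fully conjugated.
Adding the contributions, 4 × 2 = 8 from the double-bond units + 0 from the CH(+) atom = 8.

8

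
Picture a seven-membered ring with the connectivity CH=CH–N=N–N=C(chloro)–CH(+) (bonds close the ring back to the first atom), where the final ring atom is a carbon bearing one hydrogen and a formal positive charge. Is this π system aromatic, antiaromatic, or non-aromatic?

All ring atoms are sp² and supply a p orbital to the ring (every atom in a ring double bond is sp² and brings one electron to the p orbital; each sp² =N– keeps its lone pair in-plane and puts one electron into the π system; the carbocation has an empty p orbital); the conjugation is uninterrupted.
Adding the contributions, 3 × 2 = 6 from the double-bond units + 0 from the CH(+) atom = 6.
Since 6 = 4·1 + 2, the ring meets the 4n+2 criterion.

Aromatic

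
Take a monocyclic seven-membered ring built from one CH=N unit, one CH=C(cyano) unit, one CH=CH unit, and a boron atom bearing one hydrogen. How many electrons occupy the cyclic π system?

6

Every ring atom contributes a p orbital perpendicular to the ring (every atom in a ring double bond is sp² and brings one electron to the p orbital; each =N– nitrogen is pyridine-type (lone pair in the sp² plane, one electron in the p orbital); the boron has an empty p orbital), so the π system is cyclic and fully conjugated.
Adding the contributions, 3 × 2 = 6 from the double-bond units + 0 from the BH atom = 6.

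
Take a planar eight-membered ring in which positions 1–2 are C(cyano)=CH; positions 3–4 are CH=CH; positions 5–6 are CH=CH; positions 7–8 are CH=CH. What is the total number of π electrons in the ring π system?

Check conjugation: every atom in a ring double bond is sp² and brings one electron to the p orbital — every position has a p orbital, so the cyclic π system is continuous.
Adding the contributions, 4 × 2 = 8 from the 4 double-bond units.

8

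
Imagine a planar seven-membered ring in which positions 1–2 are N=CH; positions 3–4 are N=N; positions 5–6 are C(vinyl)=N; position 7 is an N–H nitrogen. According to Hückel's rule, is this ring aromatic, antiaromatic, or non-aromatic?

All ring atoms are sp² and supply a p orbital to the ring (the double-bond atoms are sp², each contributing one p electron; the doubly-bonded nitrogens are pyridine-type — their lone pairs lie in the ring plane, leaving one electron in the p orbital; the pyrrole-type nitrogen donates its lone pair from the p orbital); the conjugation is uninterrupted.
Adding the contributions, 3 × 2 = 6 from the double-bond units + 2 from the NH atom = 8.
8 = 4(2); a planar, fully conjugated 4n system is antiaromatic.

Antiaromatic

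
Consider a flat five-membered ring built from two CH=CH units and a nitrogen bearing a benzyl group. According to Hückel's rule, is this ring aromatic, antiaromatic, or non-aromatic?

Aromatic

All ring atoms are sp² and supply a p orbital to the ring (the double-bond atoms are sp², each contributing one p electron; the pyrrole-type nitrogen donates its lone pair from the p orbital); the conjugation is uninterrupted.
π-electron count: 2 × 2 = 4 from the double-bond units + 2 from the N(benzyl) atom = 6.
Since 6 = 4·1 + 2, the ring meets the 4n+2 criterion.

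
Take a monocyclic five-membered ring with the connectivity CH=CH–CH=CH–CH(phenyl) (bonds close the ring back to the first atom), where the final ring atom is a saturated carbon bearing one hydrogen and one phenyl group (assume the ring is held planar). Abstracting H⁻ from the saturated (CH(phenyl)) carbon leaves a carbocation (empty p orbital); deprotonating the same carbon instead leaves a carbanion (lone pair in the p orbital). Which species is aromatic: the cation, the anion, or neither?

The anion

Once that carbon is sp², every ring atom has a p orbital and both ions are fully conjugated.
Cation: 2 × 2 + 0 = 4 π electrons → 4(1), antiaromatic.
Anion: 2 × 2 + 2 = 6 π electrons → 4(1)+2, aromatic.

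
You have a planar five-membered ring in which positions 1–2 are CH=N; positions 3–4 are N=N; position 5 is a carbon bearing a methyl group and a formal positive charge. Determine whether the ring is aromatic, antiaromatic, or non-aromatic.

Check conjugation: each doubly-bonded ring atom is sp² with one p-orbital electron; each sp² =N– keeps its lone pair in-plane and puts one electron into the π system; the carbocation has an empty p orbital — every position has a p orbital, so the cyclic π system is continuous.
Adding the contributions, 2 × 2 = 4 from the double-bond units + 0 from the C(methyl)(+) atom = 4.
4 = 4(1); a planar, fully conjugated 4n system is antiaromatic.

Antiaromatic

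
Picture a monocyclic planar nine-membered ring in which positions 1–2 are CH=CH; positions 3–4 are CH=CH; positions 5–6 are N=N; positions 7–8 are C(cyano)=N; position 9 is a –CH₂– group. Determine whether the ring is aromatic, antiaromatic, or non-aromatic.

Non-aromatic

The CH2 carbon is saturated: the tetrahedral CH₂ carbon is sp³ and has no p orbital in the ring π system. Conjugation is not continuous around the ring.
Hückel's rule only applies to fully conjugated rings, so this one is simply non-aromatic.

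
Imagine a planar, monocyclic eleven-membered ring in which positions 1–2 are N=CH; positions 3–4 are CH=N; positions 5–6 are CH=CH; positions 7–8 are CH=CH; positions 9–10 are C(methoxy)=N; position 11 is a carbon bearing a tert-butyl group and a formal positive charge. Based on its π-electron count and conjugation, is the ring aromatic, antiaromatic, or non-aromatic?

All ring atoms are sp² and supply a p orbital to the ring (each doubly-bonded ring atom is sp² with one p-orbital electron; each =N– nitrogen is pyridine-type (lone pair in the sp² plane, one electron in the p orbital); the carbocation has an empty p orbital); the conjugation is uninterrupted.
Counting π electrons: 5 × 2 = 10 from the double-bond units + 0 from the C(tert-butyl)(+) atom = 10.
10 = 4(2) + 2, which satisfies Hückel's 4n+2 rule.

Aromatic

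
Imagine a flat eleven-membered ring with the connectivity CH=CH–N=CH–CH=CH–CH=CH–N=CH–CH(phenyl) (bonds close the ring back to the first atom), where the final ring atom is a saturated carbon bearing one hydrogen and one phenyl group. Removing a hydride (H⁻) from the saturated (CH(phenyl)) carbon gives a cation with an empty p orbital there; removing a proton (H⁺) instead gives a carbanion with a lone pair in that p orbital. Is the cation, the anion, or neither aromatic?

The cation

Both ions have a continuous loop of p orbitals — each ring atom is sp².
Cation: 5 × 2 + 0 = 10 π electrons → 4(2)+2, aromatic.
Anion: 5 × 2 + 2 = 12 π electrons → 4(3), antiaromatic.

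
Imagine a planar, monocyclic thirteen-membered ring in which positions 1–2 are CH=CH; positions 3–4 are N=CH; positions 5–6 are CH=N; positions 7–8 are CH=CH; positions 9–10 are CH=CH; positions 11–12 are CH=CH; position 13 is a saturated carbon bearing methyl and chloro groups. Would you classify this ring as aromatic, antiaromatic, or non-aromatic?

Non-aromatic

Because that saturated carbon is sp³ and has no p orbital in the ring π system at the C(methyl)(chloro) position, the π system cannot extend all the way around the ring.
Broken conjugation rules out both aromaticity and antiaromaticity.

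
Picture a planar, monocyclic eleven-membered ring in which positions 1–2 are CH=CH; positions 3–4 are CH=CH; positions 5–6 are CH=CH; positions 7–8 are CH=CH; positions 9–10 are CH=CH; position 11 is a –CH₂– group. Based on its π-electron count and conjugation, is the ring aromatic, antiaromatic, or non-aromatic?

The CH2 carbon is saturated: the tetrahedral CH₂ carbon is sp³ and has no p orbital in the ring π system. Conjugation is not continuous around the ring.
Without a continuous loop of overlapping p orbitals the Hückel electron count never comes into play.

Non-aromatic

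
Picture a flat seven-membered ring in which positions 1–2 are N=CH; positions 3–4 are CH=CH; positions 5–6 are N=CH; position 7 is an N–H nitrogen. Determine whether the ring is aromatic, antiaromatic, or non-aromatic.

Every ring atom contributes a p orbital perpendicular to the ring (each doubly-bonded ring atom is sp² with one p-orbital electron; each =N– nitrogen is pyridine-type (lone pair in the sp² plane, one electron in the p orbital); the pyrrole-type nitrogen donates its lone pair from the p orbital), so the π system is cyclic and fully conjugated.
Adding the contributions, 3 × 2 = 6 from the double-bond units + 2 from the NH atom = 8.
8 = 4(2); a planar, fully conjugated 4n system is antiaromatic.

Antiaromatic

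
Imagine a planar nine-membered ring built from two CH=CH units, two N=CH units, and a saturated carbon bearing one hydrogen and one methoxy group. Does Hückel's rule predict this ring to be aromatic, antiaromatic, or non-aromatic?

Non-aromatic

At the CH(methoxy) position, that saturated carbon is sp³ and has no p orbital in the ring π system; the ring's p-orbital overlap is broken there.
Broken conjugation rules out both aromaticity and antiaromaticity.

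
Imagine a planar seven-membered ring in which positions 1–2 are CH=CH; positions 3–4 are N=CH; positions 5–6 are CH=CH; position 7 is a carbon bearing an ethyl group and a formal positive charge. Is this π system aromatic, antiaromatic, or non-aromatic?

Aromatic

Check conjugation: the double-bond atoms are sp², each contributing one p electron; the doubly-bonded nitrogens are pyridine-type — their lone pairs lie in the ring plane, leaving one electron in the p orbital; the carbocation has an empty p orbital — every position has a p orbital, so the cyclic π system is continuous.
Tallying contributions gives 3 × 2 = 6 from the double-bond units + 0 from the C(ethyl)(+) atom = 6.
That gives a 4n+2 count (6, n = 1).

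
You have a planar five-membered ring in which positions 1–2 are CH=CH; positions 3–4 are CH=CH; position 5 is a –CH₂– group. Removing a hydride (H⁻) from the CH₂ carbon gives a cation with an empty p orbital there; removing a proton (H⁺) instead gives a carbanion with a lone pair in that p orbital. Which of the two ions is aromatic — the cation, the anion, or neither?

In either ion the ring is fully conjugated: every atom, including the new sp² carbon, supplies a p orbital.
Cation: 2 × 2 + 0 = 4 π electrons → 4(1), antiaromatic.
Anion: 2 × 2 + 2 = 6 π electrons → 4(1)+2, aromatic.

The anion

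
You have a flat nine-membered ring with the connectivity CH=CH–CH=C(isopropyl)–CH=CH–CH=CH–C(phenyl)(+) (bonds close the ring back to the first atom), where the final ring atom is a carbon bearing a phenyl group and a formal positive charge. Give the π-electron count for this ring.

8

The p orbitals form a continuous loop: every atom in a ring double bond is sp² and brings one electron to the p orbital; the carbocation has an empty p orbital. The ring is fully conjugated.
Adding the contributions, 4 × 2 = 8 from the double-bond units + 0 from the C(phenyl)(+) atom = 8.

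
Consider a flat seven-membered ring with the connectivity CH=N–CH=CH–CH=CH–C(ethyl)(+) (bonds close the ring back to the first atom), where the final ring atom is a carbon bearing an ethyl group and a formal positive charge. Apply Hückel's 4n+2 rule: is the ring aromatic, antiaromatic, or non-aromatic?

Aromatic

The p orbitals form a continuous loop: the double-bond atoms are sp², each contributing one p electron; the doubly-bonded nitrogens are pyridine-type — their lone pairs lie in the ring plane, leaving one electron in the p orbital; the carbocation has an empty p orbital. The ring is fully conjugated.
Tallying contributions gives 3 × 2 = 6 from the double-bond units + 0 from the C(ethyl)(+) atom = 6.
6 = 4(1) + 2, which satisfies Hückel's 4n+2 rule.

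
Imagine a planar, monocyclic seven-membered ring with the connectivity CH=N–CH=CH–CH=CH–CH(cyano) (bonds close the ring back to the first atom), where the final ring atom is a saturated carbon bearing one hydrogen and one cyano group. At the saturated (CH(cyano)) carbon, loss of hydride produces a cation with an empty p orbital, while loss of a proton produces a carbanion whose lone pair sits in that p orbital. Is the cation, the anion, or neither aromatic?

The cation

Once that carbon is sp², every ring atom has a p orbital and both ions are fully conjugated.
Cation: 3 × 2 + 0 = 6 π electrons → 4(1)+2, aromatic.
Anion: 3 × 2 + 2 = 8 π electrons → 4(2), antiaromatic.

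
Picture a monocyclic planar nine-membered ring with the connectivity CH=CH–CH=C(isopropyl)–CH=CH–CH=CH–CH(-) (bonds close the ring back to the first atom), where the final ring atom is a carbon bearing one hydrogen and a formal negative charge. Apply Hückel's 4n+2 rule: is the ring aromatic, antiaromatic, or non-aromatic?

Aromatic

All ring atoms are sp² and supply a p orbital to the ring (every atom in a ring double bond is sp² and brings one electron to the p orbital; the carbanion's lone pair occupies the p orbital); the conjugation is uninterrupted.
Tallying contributions gives 4 × 2 = 8 from the double-bond units + 2 from the CH(-) atom = 10.
That gives a 4n+2 count (10, n = 2).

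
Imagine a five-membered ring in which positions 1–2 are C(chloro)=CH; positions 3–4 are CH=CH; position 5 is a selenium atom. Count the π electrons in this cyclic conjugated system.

Every ring atom contributes a p orbital perpendicular to the ring (the double-bond atoms are sp², each contributing one p electron; the selenium donates one lone pair from its p orbital), so the π system is cyclic and fully conjugated.
Adding the contributions, 2 × 2 = 4 from the double-bond units + 2 from the Se atom = 6.

6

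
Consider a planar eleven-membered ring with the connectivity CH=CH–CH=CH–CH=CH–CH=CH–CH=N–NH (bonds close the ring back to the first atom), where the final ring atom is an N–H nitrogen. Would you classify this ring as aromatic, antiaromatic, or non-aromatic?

Antiaromatic

Check conjugation: the double-bond atoms are sp², each contributing one p electron; each =N– nitrogen is pyridine-type (lone pair in the sp² plane, one electron in the p orbital); the pyrrole-type nitrogen donates its lone pair from the p orbital — every position has a p orbital, so the cyclic π system is continuous.
π-electron count: 5 × 2 = 10 from the double-bond units + 2 from the NH atom = 12.
A 4n π count (12, n = 3) in a planar conjugated ring means antiaromatic.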